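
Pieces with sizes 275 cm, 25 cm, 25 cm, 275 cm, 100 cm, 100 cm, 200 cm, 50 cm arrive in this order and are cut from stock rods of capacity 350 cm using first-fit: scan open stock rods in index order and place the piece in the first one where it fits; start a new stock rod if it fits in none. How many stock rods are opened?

  275 → stock rod 1 (new)  [load 275/350]
  25 → stock rod 1  [load 300/350]
  25 → stock rod 1  [load 325/350]
  275 → stock rod 2 (new)  [load 275/350]
  100 → stock rod 3 (new)  [load 100/350]
  100 → stock rod 3  [load 200/350]
  200 → stock rod 4 (new)  [load 200/350]
  50 → stock rod 2  [load 325/350]
4 stock rods opened.

4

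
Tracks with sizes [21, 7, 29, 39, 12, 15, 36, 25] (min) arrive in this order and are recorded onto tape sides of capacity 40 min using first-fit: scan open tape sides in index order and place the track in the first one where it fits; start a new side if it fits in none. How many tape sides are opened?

  21 → side 1 (new)  [load 21/40]
  7 → side 1  [load 28/40]
  29 → side 2 (new)  [load 29/40]
  39 → side 3 (new)  [load 39/40]
  12 → side 1  [load 40/40]
  15 → side 4 (new)  [load 15/40]
  36 → side 5 (new)  [load 36/40]
  25 → side 4  [load 40/40]
5 tape sides opened.

5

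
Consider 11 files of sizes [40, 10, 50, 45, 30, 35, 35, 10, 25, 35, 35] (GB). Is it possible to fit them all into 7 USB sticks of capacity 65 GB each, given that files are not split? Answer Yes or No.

A valid assignment using 7 USB sticks:
  USB stick 1: 50 + 10 = 60
  USB stick 2: 45 + 10 = 55
  USB stick 3: 40 + 25 = 65
  USB stick 4: 35 + 30 = 65
  USB stick 5: 35 = 35
  USB stick 6: 35 = 35
  USB stick 7: 35 = 35
Every load is within 65 GB, so 7 USB sticks suffice.

Yes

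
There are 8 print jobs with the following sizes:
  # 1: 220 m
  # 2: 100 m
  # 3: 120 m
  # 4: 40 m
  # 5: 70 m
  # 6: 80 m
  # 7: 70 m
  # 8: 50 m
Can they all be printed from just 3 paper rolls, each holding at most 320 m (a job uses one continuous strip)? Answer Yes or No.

A valid assignment using 3 paper rolls:
  roll 1: 220 + 100 = 320
  roll 2: 120 + 80 + 70 + 50 = 320
  roll 3: 70 + 40 = 110
Every load is within 320 m, so 3 paper rolls suffice.

Yes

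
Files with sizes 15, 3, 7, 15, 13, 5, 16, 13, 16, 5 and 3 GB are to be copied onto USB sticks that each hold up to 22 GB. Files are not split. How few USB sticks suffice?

Total = 16 + 16 + 15 + 15 + 13 + 13 + 7 + 5 + 5 + 3 + 3 = 111 GB.
Lower bound: ⌈111/22⌉ = 6 USB sticks.
A packing using 6 USB sticks:
  USB stick 1: 16 + 5 = 21
  USB stick 2: 16 + 5 = 21
  USB stick 3: 15 + 7 = 22
  USB stick 4: 15 + 3 + 3 = 21
  USB stick 5: 13 = 13
  USB stick 6: 13 = 13
This matches the lower bound, so 6 is optimal.

6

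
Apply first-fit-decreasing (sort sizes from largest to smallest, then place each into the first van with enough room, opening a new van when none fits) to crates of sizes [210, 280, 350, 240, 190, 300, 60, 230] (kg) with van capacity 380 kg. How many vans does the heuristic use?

Sorted descending: 350, 300, 280, 240, 230, 210, 190, 60.
  350 → van 1 (new)  [load 350/380]
  300 → van 2 (new)  [load 300/380]
  280 → van 3 (new)  [load 280/380]
  240 → van 4 (new)  [load 240/380]
  230 → van 5 (new)  [load 230/380]
  210 → van 6 (new)  [load 210/380]
  190 → van 7 (new)  [load 190/380]
  60 → van 2  [load 360/380]
7 vans opened.

7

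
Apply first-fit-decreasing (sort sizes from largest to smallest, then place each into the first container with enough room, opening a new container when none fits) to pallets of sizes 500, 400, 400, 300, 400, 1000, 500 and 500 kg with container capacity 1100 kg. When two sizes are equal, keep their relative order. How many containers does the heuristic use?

Sorted descending: 1000, 500, 500, 500, 400, 400, 400, 300.
  1000 → container 1 (new)  [load 1000/1100]
  500 → container 2 (new)  [load 500/1100]
  500 → container 2  [load 1000/1100]
  500 → container 3 (new)  [load 500/1100]
  400 → container 3  [load 900/1100]
  400 → container 4 (new)  [load 400/1100]
  400 → container 4  [load 800/1100]
  300 → container 4  [load 1100/1100]
4 containers opened.

4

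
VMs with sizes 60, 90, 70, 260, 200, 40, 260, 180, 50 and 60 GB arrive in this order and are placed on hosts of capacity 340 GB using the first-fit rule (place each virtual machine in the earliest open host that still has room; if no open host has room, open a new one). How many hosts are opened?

5

  60 → host 1 (new)  [load 60/340]
  90 → host 1  [load 150/340]
  70 → host 1  [load 220/340]
  260 → host 2 (new)  [load 260/340]
  200 → host 3 (new)  [load 200/340]
  40 → host 1  [load 260/340]
  260 → host 4 (new)  [load 260/340]
  180 → host 5 (new)  [load 180/340]
  50 → host 1  [load 310/340]
  60 → host 2  [load 320/340]
5 hosts opened.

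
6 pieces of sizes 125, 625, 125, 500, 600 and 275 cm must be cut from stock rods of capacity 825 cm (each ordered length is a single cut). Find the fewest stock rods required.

Total = 625 + 600 + 500 + 275 + 125 + 125 = 2250 cm.
Lower bound: ⌈2250/825⌉ = 3 stock rods.
A packing using 3 stock rods:
  stock rod 1: 625 + 125 = 750
  stock rod 2: 600 + 125 = 725
  stock rod 3: 500 + 275 = 775
This matches the lower bound, so 3 is optimal.

3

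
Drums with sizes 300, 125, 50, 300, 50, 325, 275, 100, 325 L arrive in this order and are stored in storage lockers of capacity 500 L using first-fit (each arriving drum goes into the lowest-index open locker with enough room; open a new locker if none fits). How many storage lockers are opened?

  300 → locker 1 (new)  [load 300/500]
  125 → locker 1  [load 425/500]
  50 → locker 1  [load 475/500]
  300 → locker 2 (new)  [load 300/500]
  50 → locker 2  [load 350/500]
  325 → locker 3 (new)  [load 325/500]
  275 → locker 4 (new)  [load 275/500]
  100 → locker 2  [load 450/500]
  325 → locker 5 (new)  [load 325/500]
5 storage lockers opened.

5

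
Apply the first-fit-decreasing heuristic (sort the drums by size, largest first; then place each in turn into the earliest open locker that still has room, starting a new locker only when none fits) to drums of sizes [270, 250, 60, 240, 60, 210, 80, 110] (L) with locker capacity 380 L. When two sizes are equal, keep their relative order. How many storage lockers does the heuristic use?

4

Sorted descending: 270, 250, 240, 210, 110, 80, 60, 60.
  270 → locker 1 (new)  [load 270/380]
  250 → locker 2 (new)  [load 250/380]
  240 → locker 3 (new)  [load 240/380]
  210 → locker 4 (new)  [load 210/380]
  110 → locker 1  [load 380/380]
  80 → locker 2  [load 330/380]
  60 → locker 3  [load 300/380]
  60 → locker 3  [load 360/380]
4 storage lockers opened.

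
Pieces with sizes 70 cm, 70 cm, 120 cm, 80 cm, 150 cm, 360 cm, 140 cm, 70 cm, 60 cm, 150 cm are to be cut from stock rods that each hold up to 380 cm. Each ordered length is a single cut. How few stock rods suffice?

4

Total = 360 + 150 + 150 + 140 + 120 + 80 + 70 + 70 + 70 + 60 = 1270 cm.
Lower bound: ⌈1270/380⌉ = 4 stock rods.
A packing using 4 stock rods:
  stock rod 1: 360 = 360
  stock rod 2: 150 + 150 + 80 = 380
  stock rod 3: 140 + 120 + 70 = 330
  stock rod 4: 70 + 70 + 60 = 200
This matches the lower bound, so 4 is optimal.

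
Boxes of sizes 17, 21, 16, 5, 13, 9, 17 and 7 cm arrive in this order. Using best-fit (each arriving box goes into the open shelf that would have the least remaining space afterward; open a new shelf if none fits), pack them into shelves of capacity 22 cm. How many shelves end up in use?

6

  17 → shelf 1 (new)  [load 17/22]
  21 → shelf 2 (new)  [load 21/22]
  16 → shelf 3 (new)  [load 16/22]
  5 → shelf 1  [load 22/22]
  13 → shelf 4 (new)  [load 13/22]
  9 → shelf 4  [load 22/22]
  17 → shelf 5 (new)  [load 17/22]
  7 → shelf 6 (new)  [load 7/22]
6 shelves opened.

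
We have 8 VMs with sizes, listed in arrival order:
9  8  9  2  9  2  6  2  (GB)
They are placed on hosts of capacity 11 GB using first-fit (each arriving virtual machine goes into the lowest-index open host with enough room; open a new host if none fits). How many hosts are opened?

5

  9 → host 1 (new)  [load 9/11]
  8 → host 2 (new)  [load 8/11]
  9 → host 3 (new)  [load 9/11]
  2 → host 1  [load 11/11]
  9 → host 4 (new)  [load 9/11]
  2 → host 2  [load 10/11]
  6 → host 5 (new)  [load 6/11]
  2 → host 3  [load 11/11]
5 hosts opened.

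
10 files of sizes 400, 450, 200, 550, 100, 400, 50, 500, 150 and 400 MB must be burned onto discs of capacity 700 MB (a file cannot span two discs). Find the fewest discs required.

6

Total = 550 + 500 + 450 + 400 + 400 + 400 + 200 + 150 + 100 + 50 = 3200 MB.
Lower bound: ⌈3200/700⌉ = 5 discs.
Also, 6 files each exceed 350 MB, and no two of those can share a disc, so at least 6 discs are needed.
A packing using 6 discs:
  disc 1: 550 + 150 = 700
  disc 2: 500 + 200 = 700
  disc 3: 450 + 100 + 50 = 600
  disc 4: 400 = 400
  disc 5: 400 = 400
  disc 6: 400 = 400
This matches the lower bound, so 6 is optimal.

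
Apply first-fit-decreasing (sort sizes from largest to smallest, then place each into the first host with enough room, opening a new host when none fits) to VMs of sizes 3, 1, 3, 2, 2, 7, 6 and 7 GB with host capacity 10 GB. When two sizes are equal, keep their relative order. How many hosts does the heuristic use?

4

Sorted descending: 7, 7, 6, 3, 3, 2, 2, 1.
  7 → host 1 (new)  [load 7/10]
  7 → host 2 (new)  [load 7/10]
  6 → host 3 (new)  [load 6/10]
  3 → host 1  [load 10/10]
  3 → host 2  [load 10/10]
  2 → host 3  [load 8/10]
  2 → host 3  [load 10/10]
  1 → host 4 (new)  [load 1/10]
4 hosts opened.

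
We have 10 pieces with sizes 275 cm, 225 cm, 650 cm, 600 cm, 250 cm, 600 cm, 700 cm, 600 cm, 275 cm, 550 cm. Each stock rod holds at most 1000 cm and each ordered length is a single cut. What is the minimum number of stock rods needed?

6

Total = 700 + 650 + 600 + 600 + 600 + 550 + 275 + 275 + 250 + 225 = 4725 cm.
Lower bound: ⌈4725/1000⌉ = 5 stock rods.
Also, 6 pieces each exceed 500 cm, and no two of those can share a stock rod, so at least 6 stock rods are needed.
A packing using 6 stock rods:
  stock rod 1: 700 + 275 = 975
  stock rod 2: 650 + 275 = 925
  stock rod 3: 600 + 250 = 850
  stock rod 4: 600 + 225 = 825
  stock rod 5: 600 = 600
  stock rod 6: 550 = 550
This matches the lower bound, so 6 is optimal.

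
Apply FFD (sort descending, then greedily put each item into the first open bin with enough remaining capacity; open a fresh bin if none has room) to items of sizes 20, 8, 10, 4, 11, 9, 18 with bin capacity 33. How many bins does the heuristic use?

3

Sorted descending: 20, 18, 11, 10, 9, 8, 4.
  20 → bin 1 (new)  [load 20/33]
  18 → bin 2 (new)  [load 18/33]
  11 → bin 1  [load 31/33]
  10 → bin 2  [load 28/33]
  9 → bin 3 (new)  [load 9/33]
  8 → bin 3  [load 17/33]
  4 → bin 2  [load 32/33]
3 bins opened.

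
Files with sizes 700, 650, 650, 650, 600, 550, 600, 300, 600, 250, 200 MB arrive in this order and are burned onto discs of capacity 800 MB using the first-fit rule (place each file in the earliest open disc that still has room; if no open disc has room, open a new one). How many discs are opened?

9

  700 → disc 1 (new)  [load 700/800]
  650 → disc 2 (new)  [load 650/800]
  650 → disc 3 (new)  [load 650/800]
  650 → disc 4 (new)  [load 650/800]
  600 → disc 5 (new)  [load 600/800]
  550 → disc 6 (new)  [load 550/800]
  600 → disc 7 (new)  [load 600/800]
  300 → disc 8 (new)  [load 300/800]
  600 → disc 9 (new)  [load 600/800]
  250 → disc 6  [load 800/800]
  200 → disc 5  [load 800/800]
9 discs opened.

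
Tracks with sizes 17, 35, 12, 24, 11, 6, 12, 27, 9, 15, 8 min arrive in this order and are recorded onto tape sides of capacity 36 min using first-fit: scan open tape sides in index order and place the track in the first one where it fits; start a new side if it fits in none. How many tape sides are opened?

5

  17 → side 1 (new)  [load 17/36]
  35 → side 2 (new)  [load 35/36]
  12 → side 1  [load 29/36]
  24 → side 3 (new)  [load 24/36]
  11 → side 3  [load 35/36]
  6 → side 1  [load 35/36]
  12 → side 4 (new)  [load 12/36]
  27 → side 5 (new)  [load 27/36]
  9 → side 4  [load 21/36]
  15 → side 4  [load 36/36]
  8 → side 5  [load 35/36]
5 tape sides opened.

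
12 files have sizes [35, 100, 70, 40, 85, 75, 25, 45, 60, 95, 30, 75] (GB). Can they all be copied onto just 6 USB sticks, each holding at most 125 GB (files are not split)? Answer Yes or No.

Total = 735 GB; ⌈735/125⌉ = 6.
The bound of 6 does not rule out 6, but exhaustive search shows no assignment into 6 USB sticks of capacity 125 GB exists — the minimum is 7.

No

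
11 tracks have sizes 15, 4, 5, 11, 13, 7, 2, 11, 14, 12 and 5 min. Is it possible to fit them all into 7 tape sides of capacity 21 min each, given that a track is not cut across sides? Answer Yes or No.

A valid assignment using 6 tape sides:
  side 1: 15 + 5 = 20
  side 2: 14 + 7 = 21
  side 3: 13 + 5 + 2 = 20
  side 4: 12 + 4 = 16
  side 5: 11 = 11
  side 6: 11 = 11
That uses only 6 ≤ 7, so 7 tape sides are enough.

Yes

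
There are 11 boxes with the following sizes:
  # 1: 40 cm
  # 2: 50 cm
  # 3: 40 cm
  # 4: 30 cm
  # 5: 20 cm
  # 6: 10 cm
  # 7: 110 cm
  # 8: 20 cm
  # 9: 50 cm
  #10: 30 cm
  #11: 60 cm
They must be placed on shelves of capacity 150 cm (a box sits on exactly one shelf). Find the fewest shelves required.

4

Total = 110 + 60 + 50 + 50 + 40 + 40 + 30 + 30 + 20 + 20 + 10 = 460 cm.
Lower bound: ⌈460/150⌉ = 4 shelves.
A packing using 4 shelves:
  shelf 1: 110 + 40 = 150
  shelf 2: 60 + 50 + 40 = 150
  shelf 3: 50 + 30 + 30 + 20 + 20 = 150
  shelf 4: 10 = 10
This matches the lower bound, so 4 is optimal.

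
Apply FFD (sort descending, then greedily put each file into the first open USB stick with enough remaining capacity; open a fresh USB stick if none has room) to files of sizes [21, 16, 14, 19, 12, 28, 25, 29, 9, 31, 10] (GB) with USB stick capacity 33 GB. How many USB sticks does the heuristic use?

8

Sorted descending: 31, 29, 28, 25, 21, 19, 16, 14, 12, 10, 9.
  31 → USB stick 1 (new)  [load 31/33]
  29 → USB stick 2 (new)  [load 29/33]
  28 → USB stick 3 (new)  [load 28/33]
  25 → USB stick 4 (new)  [load 25/33]
  21 → USB stick 5 (new)  [load 21/33]
  19 → USB stick 6 (new)  [load 19/33]
  16 → USB stick 7 (new)  [load 16/33]
  14 → USB stick 6  [load 33/33]
  12 → USB stick 5  [load 33/33]
  10 → USB stick 7  [load 26/33]
  9 → USB stick 8 (new)  [load 9/33]
8 USB sticks opened.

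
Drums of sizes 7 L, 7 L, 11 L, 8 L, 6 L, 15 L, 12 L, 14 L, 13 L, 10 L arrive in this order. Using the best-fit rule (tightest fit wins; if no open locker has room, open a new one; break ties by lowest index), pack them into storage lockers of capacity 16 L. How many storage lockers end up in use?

  7 → locker 1 (new)  [load 7/16]
  7 → locker 1  [load 14/16]
  11 → locker 2 (new)  [load 11/16]
  8 → locker 3 (new)  [load 8/16]
  6 → locker 3  [load 14/16]
  15 → locker 4 (new)  [load 15/16]
  12 → locker 5 (new)  [load 12/16]
  14 → locker 6 (new)  [load 14/16]
  13 → locker 7 (new)  [load 13/16]
  10 → locker 8 (new)  [load 10/16]
8 storage lockers opened.

8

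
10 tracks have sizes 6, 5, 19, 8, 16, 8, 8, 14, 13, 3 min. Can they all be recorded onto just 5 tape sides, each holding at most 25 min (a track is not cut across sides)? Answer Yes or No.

A valid assignment using 5 tape sides:
  side 1: 19 + 6 = 25
  side 2: 16 + 8 = 24
  side 3: 14 + 8 + 3 = 25
  side 4: 13 + 8 = 21
  side 5: 5 = 5
Every load is within 25 min, so 5 tape sides suffice.

Yes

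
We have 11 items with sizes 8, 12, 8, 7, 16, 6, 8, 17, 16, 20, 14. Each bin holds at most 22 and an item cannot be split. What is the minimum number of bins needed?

7

Total = 20 + 17 + 16 + 16 + 14 + 12 + 8 + 8 + 8 + 7 + 6 = 132.
Lower bound: ⌈132/22⌉ = 6 bins.
A packing using 7 bins:
  bin 1: 20 = 20
  bin 2: 17 = 17
  bin 3: 16 + 6 = 22
  bin 4: 16 = 16
  bin 5: 14 + 8 = 22
  bin 6: 12 + 8 = 20
  bin 7: 8 + 7 = 15
No arrangement into 6 bins stays within capacity, so 7 is optimal.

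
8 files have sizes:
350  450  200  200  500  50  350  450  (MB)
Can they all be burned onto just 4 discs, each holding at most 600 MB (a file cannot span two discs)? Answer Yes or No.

Total = 2550 MB; ⌈2550/600⌉ = 5.
At least 5 discs are required, but only 4 are allowed.

No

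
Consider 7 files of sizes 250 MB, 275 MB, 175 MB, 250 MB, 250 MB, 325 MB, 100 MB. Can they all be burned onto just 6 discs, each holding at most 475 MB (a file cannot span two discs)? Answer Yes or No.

Yes

A valid assignment using 5 discs:
  disc 1: 325 + 100 = 425
  disc 2: 275 + 175 = 450
  disc 3: 250 = 250
  disc 4: 250 = 250
  disc 5: 250 = 250
That uses only 5 ≤ 6, so 6 discs are enough.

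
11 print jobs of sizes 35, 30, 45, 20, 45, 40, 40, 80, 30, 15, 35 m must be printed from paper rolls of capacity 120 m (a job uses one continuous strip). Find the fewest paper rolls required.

Total = 80 + 45 + 45 + 40 + 40 + 35 + 35 + 30 + 30 + 20 + 15 = 415 m.
Lower bound: ⌈415/120⌉ = 4 paper rolls.
A packing using 4 paper rolls:
  roll 1: 80 + 40 = 120
  roll 2: 45 + 45 + 30 = 120
  roll 3: 40 + 35 + 35 = 110
  roll 4: 30 + 20 + 15 = 65
This matches the lower bound, so 4 is optimal.

4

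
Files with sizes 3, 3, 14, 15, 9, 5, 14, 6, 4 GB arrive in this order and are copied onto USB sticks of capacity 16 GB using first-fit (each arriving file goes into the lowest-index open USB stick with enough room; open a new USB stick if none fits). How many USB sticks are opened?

5

  3 → USB stick 1 (new)  [load 3/16]
  3 → USB stick 1  [load 6/16]
  14 → USB stick 2 (new)  [load 14/16]
  15 → USB stick 3 (new)  [load 15/16]
  9 → USB stick 1  [load 15/16]
  5 → USB stick 4 (new)  [load 5/16]
  14 → USB stick 5 (new)  [load 14/16]
  6 → USB stick 4  [load 11/16]
  4 → USB stick 4  [load 15/16]
5 USB sticks opened.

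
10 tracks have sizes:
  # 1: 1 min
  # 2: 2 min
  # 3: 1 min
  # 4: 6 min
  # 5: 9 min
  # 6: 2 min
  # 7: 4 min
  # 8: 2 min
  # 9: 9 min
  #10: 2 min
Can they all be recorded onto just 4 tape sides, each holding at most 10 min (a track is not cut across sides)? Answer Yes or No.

A valid assignment using 4 tape sides:
  side 1: 9 + 1 = 10
  side 2: 9 + 1 = 10
  side 3: 6 + 4 = 10
  side 4: 2 + 2 + 2 + 2 = 8
Every load is within 10 min, so 4 tape sides suffice.

Yes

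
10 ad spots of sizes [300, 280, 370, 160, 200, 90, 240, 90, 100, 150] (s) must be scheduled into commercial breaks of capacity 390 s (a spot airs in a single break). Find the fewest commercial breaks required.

6

Total = 370 + 300 + 280 + 240 + 200 + 160 + 150 + 100 + 90 + 90 = 1980 s.
Lower bound: ⌈1980/390⌉ = 6 commercial breaks.
A packing using 6 commercial breaks:
  break 1: 370 = 370
  break 2: 300 + 90 = 390
  break 3: 280 + 100 = 380
  break 4: 240 + 150 = 390
  break 5: 200 + 160 = 360
  break 6: 90 = 90
This matches the lower bound, so 6 is optimal.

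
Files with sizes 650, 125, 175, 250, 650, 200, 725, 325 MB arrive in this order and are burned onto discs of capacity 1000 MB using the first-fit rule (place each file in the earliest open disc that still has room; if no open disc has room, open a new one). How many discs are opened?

4

  650 → disc 1 (new)  [load 650/1000]
  125 → disc 1  [load 775/1000]
  175 → disc 1  [load 950/1000]
  250 → disc 2 (new)  [load 250/1000]
  650 → disc 2  [load 900/1000]
  200 → disc 3 (new)  [load 200/1000]
  725 → disc 3  [load 925/1000]
  325 → disc 4 (new)  [load 325/1000]
4 discs opened.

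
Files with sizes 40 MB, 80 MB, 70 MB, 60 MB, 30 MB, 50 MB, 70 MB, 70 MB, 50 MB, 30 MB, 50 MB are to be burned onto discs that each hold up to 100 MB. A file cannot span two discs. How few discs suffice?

7

Total = 80 + 70 + 70 + 70 + 60 + 50 + 50 + 50 + 40 + 30 + 30 = 600 MB.
Lower bound: ⌈600/100⌉ = 6 discs.
A packing using 7 discs:
  disc 1: 80 = 80
  disc 2: 70 + 30 = 100
  disc 3: 70 + 30 = 100
  disc 4: 70 = 70
  disc 5: 60 + 40 = 100
  disc 6: 50 + 50 = 100
  disc 7: 50 = 50
No arrangement into 6 discs stays within capacity, so 7 is optimal.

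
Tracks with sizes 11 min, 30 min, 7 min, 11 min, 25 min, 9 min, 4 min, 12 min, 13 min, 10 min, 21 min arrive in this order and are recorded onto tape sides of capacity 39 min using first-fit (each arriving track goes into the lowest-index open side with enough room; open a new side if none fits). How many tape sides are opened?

  11 → side 1 (new)  [load 11/39]
  30 → side 2 (new)  [load 30/39]
  7 → side 1  [load 18/39]
  11 → side 1  [load 29/39]
  25 → side 3 (new)  [load 25/39]
  9 → side 1  [load 38/39]
  4 → side 2  [load 34/39]
  12 → side 3  [load 37/39]
  13 → side 4 (new)  [load 13/39]
  10 → side 4  [load 23/39]
  21 → side 5 (new)  [load 21/39]
5 tape sides opened.

5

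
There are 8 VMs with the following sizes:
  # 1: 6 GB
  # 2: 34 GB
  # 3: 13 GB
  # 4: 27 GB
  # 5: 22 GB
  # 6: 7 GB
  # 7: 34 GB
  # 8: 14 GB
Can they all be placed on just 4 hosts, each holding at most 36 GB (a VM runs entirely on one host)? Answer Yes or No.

Total = 157 GB; ⌈157/36⌉ = 5.
At least 5 hosts are required, but only 4 are allowed.

No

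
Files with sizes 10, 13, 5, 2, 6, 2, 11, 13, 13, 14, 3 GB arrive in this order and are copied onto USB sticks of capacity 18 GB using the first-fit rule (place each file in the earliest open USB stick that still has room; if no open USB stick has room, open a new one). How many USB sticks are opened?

6

  10 → USB stick 1 (new)  [load 10/18]
  13 → USB stick 2 (new)  [load 13/18]
  5 → USB stick 1  [load 15/18]
  2 → USB stick 1  [load 17/18]
  6 → USB stick 3 (new)  [load 6/18]
  2 → USB stick 2  [load 15/18]
  11 → USB stick 3  [load 17/18]
  13 → USB stick 4 (new)  [load 13/18]
  13 → USB stick 5 (new)  [load 13/18]
  14 → USB stick 6 (new)  [load 14/18]
  3 → USB stick 2  [load 18/18]
6 USB sticks opened.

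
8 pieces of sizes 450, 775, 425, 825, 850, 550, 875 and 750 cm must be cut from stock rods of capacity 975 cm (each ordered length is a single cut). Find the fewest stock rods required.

7

Total = 875 + 850 + 825 + 775 + 750 + 550 + 450 + 425 = 5500 cm.
Lower bound: ⌈5500/975⌉ = 6 stock rods.
A packing using 7 stock rods:
  stock rod 1: 875 = 875
  stock rod 2: 850 = 850
  stock rod 3: 825 = 825
  stock rod 4: 775 = 775
  stock rod 5: 750 = 750
  stock rod 6: 550 + 425 = 975
  stock rod 7: 450 = 450
No arrangement into 6 stock rods stays within capacity, so 7 is optimal.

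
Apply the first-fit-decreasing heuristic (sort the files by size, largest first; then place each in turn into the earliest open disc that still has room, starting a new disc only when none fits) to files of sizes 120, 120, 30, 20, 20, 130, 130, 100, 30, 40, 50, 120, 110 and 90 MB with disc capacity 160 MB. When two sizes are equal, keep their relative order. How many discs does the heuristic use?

8

Sorted descending: 130, 130, 120, 120, 120, 110, 100, 90, 50, 40, 30, 30, 20, 20.
  130 → disc 1 (new)  [load 130/160]
  130 → disc 2 (new)  [load 130/160]
  120 → disc 3 (new)  [load 120/160]
  120 → disc 4 (new)  [load 120/160]
  120 → disc 5 (new)  [load 120/160]
  110 → disc 6 (new)  [load 110/160]
  100 → disc 7 (new)  [load 100/160]
  90 → disc 8 (new)  [load 90/160]
  50 → disc 6  [load 160/160]
  40 → disc 3  [load 160/160]
  30 → disc 1  [load 160/160]
  30 → disc 2  [load 160/160]
  20 → disc 4  [load 140/160]
  20 → disc 4  [load 160/160]
8 discs opened.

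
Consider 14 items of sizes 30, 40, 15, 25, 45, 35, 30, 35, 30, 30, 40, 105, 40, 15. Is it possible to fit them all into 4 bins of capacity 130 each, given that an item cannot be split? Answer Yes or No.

A valid assignment using 4 bins:
  bin 1: 105 + 25 = 130
  bin 2: 45 + 40 + 40 = 125
  bin 3: 40 + 30 + 30 + 30 = 130
  bin 4: 35 + 35 + 30 + 15 + 15 = 130
Every load is within 130, so 4 bins suffice.

Yes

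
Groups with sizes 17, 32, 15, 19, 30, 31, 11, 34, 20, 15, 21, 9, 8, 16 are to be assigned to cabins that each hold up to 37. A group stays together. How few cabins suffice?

Total = 34 + 32 + 31 + 30 + 21 + 20 + 19 + 17 + 16 + 15 + 15 + 11 + 9 + 8 = 278.
Lower bound: ⌈278/37⌉ = 8 cabins.
A packing using 9 cabins:
  cabin 1: 34 = 34
  cabin 2: 32 = 32
  cabin 3: 31 = 31
  cabin 4: 30 = 30
  cabin 5: 21 + 16 = 37
  cabin 6: 20 + 17 = 37
  cabin 7: 19 + 15 = 34
  cabin 8: 15 + 11 + 9 = 35
  cabin 9: 8 = 8
No arrangement into 8 cabins stays within capacity, so 9 is optimal.

9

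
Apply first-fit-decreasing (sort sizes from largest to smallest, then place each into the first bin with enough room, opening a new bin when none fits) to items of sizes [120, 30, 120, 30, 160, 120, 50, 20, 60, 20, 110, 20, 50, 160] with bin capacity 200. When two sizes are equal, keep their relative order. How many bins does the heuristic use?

Sorted descending: 160, 160, 120, 120, 120, 110, 60, 50, 50, 30, 30, 20, 20, 20.
  160 → bin 1 (new)  [load 160/200]
  160 → bin 2 (new)  [load 160/200]
  120 → bin 3 (new)  [load 120/200]
  120 → bin 4 (new)  [load 120/200]
  120 → bin 5 (new)  [load 120/200]
  110 → bin 6 (new)  [load 110/200]
  60 → bin 3  [load 180/200]
  50 → bin 4  [load 170/200]
  50 → bin 5  [load 170/200]
  30 → bin 1  [load 190/200]
  30 → bin 2  [load 190/200]
  20 → bin 3  [load 200/200]
  20 → bin 4  [load 190/200]
  20 → bin 5  [load 190/200]
6 bins opened.

6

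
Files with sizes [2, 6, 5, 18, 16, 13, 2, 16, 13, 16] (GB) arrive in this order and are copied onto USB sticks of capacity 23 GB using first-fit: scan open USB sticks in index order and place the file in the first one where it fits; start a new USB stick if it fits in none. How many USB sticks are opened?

7

  2 → USB stick 1 (new)  [load 2/23]
  6 → USB stick 1  [load 8/23]
  5 → USB stick 1  [load 13/23]
  18 → USB stick 2 (new)  [load 18/23]
  16 → USB stick 3 (new)  [load 16/23]
  13 → USB stick 4 (new)  [load 13/23]
  2 → USB stick 1  [load 15/23]
  16 → USB stick 5 (new)  [load 16/23]
  13 → USB stick 6 (new)  [load 13/23]
  16 → USB stick 7 (new)  [load 16/23]
7 USB sticks opened.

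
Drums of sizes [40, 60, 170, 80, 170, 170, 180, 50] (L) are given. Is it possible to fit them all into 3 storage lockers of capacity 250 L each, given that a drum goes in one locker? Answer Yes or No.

No

Total = 920 L; ⌈920/250⌉ = 4.
At least 4 storage lockers are required, but only 3 are allowed.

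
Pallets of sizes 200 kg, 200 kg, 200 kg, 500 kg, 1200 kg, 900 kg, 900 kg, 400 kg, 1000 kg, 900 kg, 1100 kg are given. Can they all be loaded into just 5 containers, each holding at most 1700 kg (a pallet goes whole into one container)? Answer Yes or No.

No

Total = 7500 kg; ⌈7500/1700⌉ = 5.
6 pallets each exceed half the capacity and cannot share a container, forcing at least 6 containers.
At least 6 containers are required, but only 5 are allowed.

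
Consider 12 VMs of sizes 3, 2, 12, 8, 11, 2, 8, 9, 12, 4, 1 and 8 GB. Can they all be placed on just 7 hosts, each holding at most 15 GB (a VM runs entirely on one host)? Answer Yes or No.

A valid assignment using 7 hosts:
  host 1: 12 + 3 = 15
  host 2: 12 + 2 + 1 = 15
  host 3: 11 + 4 = 15
  host 4: 9 + 2 = 11
  host 5: 8 = 8
  host 6: 8 = 8
  host 7: 8 = 8
Every load is within 15 GB, so 7 hosts suffice.

Yes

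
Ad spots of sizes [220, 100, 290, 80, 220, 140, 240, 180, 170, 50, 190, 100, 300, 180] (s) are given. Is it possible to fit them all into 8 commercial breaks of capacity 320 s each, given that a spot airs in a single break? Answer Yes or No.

No

Total = 2460 s; ⌈2460/320⌉ = 8.
9 ad spots each exceed half the capacity and cannot share a break, forcing at least 9 commercial breaks.
At least 9 commercial breaks are required, but only 8 are allowed.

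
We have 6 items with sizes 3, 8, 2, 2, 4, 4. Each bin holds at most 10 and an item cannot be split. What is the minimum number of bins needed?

Total = 8 + 4 + 4 + 3 + 2 + 2 = 23.
Lower bound: ⌈23/10⌉ = 3 bins.
A packing using 3 bins:
  bin 1: 8 + 2 = 10
  bin 2: 4 + 4 + 2 = 10
  bin 3: 3 = 3
This matches the lower bound, so 3 is optimal.

3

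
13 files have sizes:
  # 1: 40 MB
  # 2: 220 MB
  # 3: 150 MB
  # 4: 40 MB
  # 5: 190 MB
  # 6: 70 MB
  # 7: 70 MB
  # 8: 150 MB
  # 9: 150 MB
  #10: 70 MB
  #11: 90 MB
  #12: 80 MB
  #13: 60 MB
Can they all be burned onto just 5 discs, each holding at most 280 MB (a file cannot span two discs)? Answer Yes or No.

No

Total = 1380 MB; ⌈1380/280⌉ = 5.
The bound of 5 does not rule out 5, but exhaustive search shows no assignment into 5 discs of capacity 280 MB exists — the minimum is 6.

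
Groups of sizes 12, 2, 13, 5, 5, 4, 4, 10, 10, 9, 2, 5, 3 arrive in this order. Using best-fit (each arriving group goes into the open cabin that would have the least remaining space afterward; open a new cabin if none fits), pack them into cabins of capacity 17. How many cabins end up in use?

6

  12 → cabin 1 (new)  [load 12/17]
  2 → cabin 1  [load 14/17]
  13 → cabin 2 (new)  [load 13/17]
  5 → cabin 3 (new)  [load 5/17]
  5 → cabin 3  [load 10/17]
  4 → cabin 2  [load 17/17]
  4 → cabin 3  [load 14/17]
  10 → cabin 4 (new)  [load 10/17]
  10 → cabin 5 (new)  [load 10/17]
  9 → cabin 6 (new)  [load 9/17]
  2 → cabin 1  [load 16/17]
  5 → cabin 4  [load 15/17]
  3 → cabin 3  [load 17/17]
6 cabins opened.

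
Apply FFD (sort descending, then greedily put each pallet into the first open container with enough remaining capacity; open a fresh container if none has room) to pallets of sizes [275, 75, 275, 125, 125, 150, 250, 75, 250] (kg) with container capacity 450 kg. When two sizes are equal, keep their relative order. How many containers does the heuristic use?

Sorted descending: 275, 275, 250, 250, 150, 125, 125, 75, 75.
  275 → container 1 (new)  [load 275/450]
  275 → container 2 (new)  [load 275/450]
  250 → container 3 (new)  [load 250/450]
  250 → container 4 (new)  [load 250/450]
  150 → container 1  [load 425/450]
  125 → container 2  [load 400/450]
  125 → container 3  [load 375/450]
  75 → container 3  [load 450/450]
  75 → container 4  [load 325/450]
4 containers opened.

4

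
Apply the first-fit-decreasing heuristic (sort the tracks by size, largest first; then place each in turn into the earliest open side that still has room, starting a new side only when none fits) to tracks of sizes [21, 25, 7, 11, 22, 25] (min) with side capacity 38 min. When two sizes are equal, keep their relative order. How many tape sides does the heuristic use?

Sorted descending: 25, 25, 22, 21, 11, 7.
  25 → side 1 (new)  [load 25/38]
  25 → side 2 (new)  [load 25/38]
  22 → side 3 (new)  [load 22/38]
  21 → side 4 (new)  [load 21/38]
  11 → side 1  [load 36/38]
  7 → side 2  [load 32/38]
4 tape sides opened.

4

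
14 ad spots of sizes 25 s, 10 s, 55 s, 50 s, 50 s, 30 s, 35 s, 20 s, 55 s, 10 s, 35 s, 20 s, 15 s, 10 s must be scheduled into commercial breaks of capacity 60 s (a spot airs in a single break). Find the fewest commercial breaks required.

8

Total = 55 + 55 + 50 + 50 + 35 + 35 + 30 + 25 + 20 + 20 + 15 + 10 + 10 + 10 = 420 s.
Lower bound: ⌈420/60⌉ = 7 commercial breaks.
A packing using 8 commercial breaks:
  break 1: 55 = 55
  break 2: 55 = 55
  break 3: 50 + 10 = 60
  break 4: 50 + 10 = 60
  break 5: 35 + 25 = 60
  break 6: 35 + 20 = 55
  break 7: 30 + 20 + 10 = 60
  break 8: 15 = 15
No arrangement into 7 commercial breaks stays within capacity, so 8 is optimal.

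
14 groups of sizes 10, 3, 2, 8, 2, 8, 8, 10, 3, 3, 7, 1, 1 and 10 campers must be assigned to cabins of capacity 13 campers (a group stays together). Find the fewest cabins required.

7

Total = 10 + 10 + 10 + 8 + 8 + 8 + 7 + 3 + 3 + 3 + 2 + 2 + 1 + 1 = 76 campers.
Lower bound: ⌈76/13⌉ = 6 cabins.
Also, 7 groups each exceed 13/2 campers, and no two of those can share a cabin, so at least 7 cabins are needed.
A packing using 7 cabins:
  cabin 1: 10 + 3 = 13
  cabin 2: 10 + 3 = 13
  cabin 3: 10 + 3 = 13
  cabin 4: 8 + 2 + 2 + 1 = 13
  cabin 5: 8 + 1 = 9
  cabin 6: 8 = 8
  cabin 7: 7 = 7
This matches the lower bound, so 7 is optimal.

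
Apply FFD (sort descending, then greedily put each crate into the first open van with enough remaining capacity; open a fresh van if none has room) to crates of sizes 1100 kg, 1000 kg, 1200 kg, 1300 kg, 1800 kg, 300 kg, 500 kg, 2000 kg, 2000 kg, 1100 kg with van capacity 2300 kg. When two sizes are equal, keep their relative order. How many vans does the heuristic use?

6

Sorted descending: 2000, 2000, 1800, 1300, 1200, 1100, 1100, 1000, 500, 300.
  2000 → van 1 (new)  [load 2000/2300]
  2000 → van 2 (new)  [load 2000/2300]
  1800 → van 3 (new)  [load 1800/2300]
  1300 → van 4 (new)  [load 1300/2300]
  1200 → van 5 (new)  [load 1200/2300]
  1100 → van 5  [load 2300/2300]
  1100 → van 6 (new)  [load 1100/2300]
  1000 → van 4  [load 2300/2300]
  500 → van 3  [load 2300/2300]
  300 → van 1  [load 2300/2300]
6 vans opened.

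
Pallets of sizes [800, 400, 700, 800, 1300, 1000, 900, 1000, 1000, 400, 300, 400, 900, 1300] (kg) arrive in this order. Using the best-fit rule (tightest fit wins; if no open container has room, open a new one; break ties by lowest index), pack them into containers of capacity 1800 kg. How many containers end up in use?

  800 → container 1 (new)  [load 800/1800]
  400 → container 1  [load 1200/1800]
  700 → container 2 (new)  [load 700/1800]
  800 → container 2  [load 1500/1800]
  1300 → container 3 (new)  [load 1300/1800]
  1000 → container 4 (new)  [load 1000/1800]
  900 → container 5 (new)  [load 900/1800]
  1000 → container 6 (new)  [load 1000/1800]
  1000 → container 7 (new)  [load 1000/1800]
  400 → container 3  [load 1700/1800]
  300 → container 2  [load 1800/1800]
  400 → container 1  [load 1600/1800]
  900 → container 5  [load 1800/1800]
  1300 → container 8 (new)  [load 1300/1800]
8 containers opened.

8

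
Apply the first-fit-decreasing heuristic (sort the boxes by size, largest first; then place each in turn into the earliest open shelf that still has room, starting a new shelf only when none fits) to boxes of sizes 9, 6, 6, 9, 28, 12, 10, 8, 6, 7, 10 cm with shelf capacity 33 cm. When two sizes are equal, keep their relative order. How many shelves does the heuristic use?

4

Sorted descending: 28, 12, 10, 10, 9, 9, 8, 7, 6, 6, 6.
  28 → shelf 1 (new)  [load 28/33]
  12 → shelf 2 (new)  [load 12/33]
  10 → shelf 2  [load 22/33]
  10 → shelf 2  [load 32/33]
  9 → shelf 3 (new)  [load 9/33]
  9 → shelf 3  [load 18/33]
  8 → shelf 3  [load 26/33]
  7 → shelf 3  [load 33/33]
  6 → shelf 4 (new)  [load 6/33]
  6 → shelf 4  [load 12/33]
  6 → shelf 4  [load 18/33]
4 shelves opened.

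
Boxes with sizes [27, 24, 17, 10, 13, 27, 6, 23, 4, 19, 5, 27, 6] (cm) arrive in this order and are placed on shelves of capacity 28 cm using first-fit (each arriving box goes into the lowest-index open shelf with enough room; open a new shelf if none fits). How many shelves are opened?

8

  27 → shelf 1 (new)  [load 27/28]
  24 → shelf 2 (new)  [load 24/28]
  17 → shelf 3 (new)  [load 17/28]
  10 → shelf 3  [load 27/28]
  13 → shelf 4 (new)  [load 13/28]
  27 → shelf 5 (new)  [load 27/28]
  6 → shelf 4  [load 19/28]
  23 → shelf 6 (new)  [load 23/28]
  4 → shelf 2  [load 28/28]
  19 → shelf 7 (new)  [load 19/28]
  5 → shelf 4  [load 24/28]
  27 → shelf 8 (new)  [load 27/28]
  6 → shelf 7  [load 25/28]
8 shelves opened.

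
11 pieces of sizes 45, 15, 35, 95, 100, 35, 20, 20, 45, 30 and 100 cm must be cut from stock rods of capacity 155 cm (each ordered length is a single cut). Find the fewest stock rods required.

Total = 100 + 100 + 95 + 45 + 45 + 35 + 35 + 30 + 20 + 20 + 15 = 540 cm.
Lower bound: ⌈540/155⌉ = 4 stock rods.
A packing using 4 stock rods:
  stock rod 1: 100 + 45 = 145
  stock rod 2: 100 + 45 = 145
  stock rod 3: 95 + 35 + 20 = 150
  stock rod 4: 35 + 30 + 20 + 15 = 100
This matches the lower bound, so 4 is optimal.

4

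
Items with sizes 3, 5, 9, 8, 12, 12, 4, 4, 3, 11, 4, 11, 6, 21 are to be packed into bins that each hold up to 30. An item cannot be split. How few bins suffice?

4

Total = 21 + 12 + 12 + 11 + 11 + 9 + 8 + 6 + 5 + 4 + 4 + 4 + 3 + 3 = 113.
Lower bound: ⌈113/30⌉ = 4 bins.
A packing using 4 bins:
  bin 1: 21 + 9 = 30
  bin 2: 12 + 12 + 6 = 30
  bin 3: 11 + 11 + 8 = 30
  bin 4: 5 + 4 + 4 + 4 + 3 + 3 = 23
This matches the lower bound, so 4 is optimal.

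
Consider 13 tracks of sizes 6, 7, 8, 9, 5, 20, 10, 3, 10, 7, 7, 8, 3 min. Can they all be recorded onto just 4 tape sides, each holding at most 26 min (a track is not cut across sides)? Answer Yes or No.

Yes

A valid assignment using 4 tape sides:
  side 1: 20 + 6 = 26
  side 2: 10 + 10 + 3 + 3 = 26
  side 3: 9 + 8 + 8 = 25
  side 4: 7 + 7 + 7 + 5 = 26
Every load is within 26 min, so 4 tape sides suffice.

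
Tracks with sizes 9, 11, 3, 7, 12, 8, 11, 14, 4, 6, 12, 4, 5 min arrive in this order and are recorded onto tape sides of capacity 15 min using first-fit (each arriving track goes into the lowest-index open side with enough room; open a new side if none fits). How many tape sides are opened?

  9 → side 1 (new)  [load 9/15]
  11 → side 2 (new)  [load 11/15]
  3 → side 1  [load 12/15]
  7 → side 3 (new)  [load 7/15]
  12 → side 4 (new)  [load 12/15]
  8 → side 3  [load 15/15]
  11 → side 5 (new)  [load 11/15]
  14 → side 6 (new)  [load 14/15]
  4 → side 2  [load 15/15]
  6 → side 7 (new)  [load 6/15]
  12 → side 8 (new)  [load 12/15]
  4 → side 5  [load 15/15]
  5 → side 7  [load 11/15]
8 tape sides opened.

8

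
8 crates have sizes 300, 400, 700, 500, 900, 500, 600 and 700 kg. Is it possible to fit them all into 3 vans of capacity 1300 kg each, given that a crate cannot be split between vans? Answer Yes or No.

No

Total = 4600 kg; ⌈4600/1300⌉ = 4.
At least 4 vans are required, but only 3 are allowed.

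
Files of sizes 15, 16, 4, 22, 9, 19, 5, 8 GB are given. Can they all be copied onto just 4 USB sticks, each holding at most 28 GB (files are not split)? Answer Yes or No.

A valid assignment using 4 USB sticks:
  USB stick 1: 22 + 5 = 27
  USB stick 2: 19 + 9 = 28
  USB stick 3: 16 + 8 + 4 = 28
  USB stick 4: 15 = 15
Every load is within 28 GB, so 4 USB sticks suffice.

Yes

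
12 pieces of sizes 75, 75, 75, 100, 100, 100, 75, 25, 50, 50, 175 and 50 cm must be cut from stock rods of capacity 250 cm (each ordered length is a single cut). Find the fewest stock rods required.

Total = 175 + 100 + 100 + 100 + 75 + 75 + 75 + 75 + 50 + 50 + 50 + 25 = 950 cm.
Lower bound: ⌈950/250⌉ = 4 stock rods.
A packing using 4 stock rods:
  stock rod 1: 175 + 75 = 250
  stock rod 2: 100 + 100 + 50 = 250
  stock rod 3: 100 + 75 + 75 = 250
  stock rod 4: 75 + 50 + 50 + 25 = 200
This matches the lower bound, so 4 is optimal.

4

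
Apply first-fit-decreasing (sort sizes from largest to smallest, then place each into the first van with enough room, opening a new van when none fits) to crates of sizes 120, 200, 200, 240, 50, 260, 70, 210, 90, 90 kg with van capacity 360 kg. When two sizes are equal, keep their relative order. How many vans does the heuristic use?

5

Sorted descending: 260, 240, 210, 200, 200, 120, 90, 90, 70, 50.
  260 → van 1 (new)  [load 260/360]
  240 → van 2 (new)  [load 240/360]
  210 → van 3 (new)  [load 210/360]
  200 → van 4 (new)  [load 200/360]
  200 → van 5 (new)  [load 200/360]
  120 → van 2  [load 360/360]
  90 → van 1  [load 350/360]
  90 → van 3  [load 300/360]
  70 → van 4  [load 270/360]
  50 → van 3  [load 350/360]
5 vans opened.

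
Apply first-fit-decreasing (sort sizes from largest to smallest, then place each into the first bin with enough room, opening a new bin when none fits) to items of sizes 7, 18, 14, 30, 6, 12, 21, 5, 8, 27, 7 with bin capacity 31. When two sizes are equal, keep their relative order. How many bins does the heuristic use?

Sorted descending: 30, 27, 21, 18, 14, 12, 8, 7, 7, 6, 5.
  30 → bin 1 (new)  [load 30/31]
  27 → bin 2 (new)  [load 27/31]
  21 → bin 3 (new)  [load 21/31]
  18 → bin 4 (new)  [load 18/31]
  14 → bin 5 (new)  [load 14/31]
  12 → bin 4  [load 30/31]
  8 → bin 3  [load 29/31]
  7 → bin 5  [load 21/31]
  7 → bin 5  [load 28/31]
  6 → bin 6 (new)  [load 6/31]
  5 → bin 6  [load 11/31]
6 bins opened.

6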